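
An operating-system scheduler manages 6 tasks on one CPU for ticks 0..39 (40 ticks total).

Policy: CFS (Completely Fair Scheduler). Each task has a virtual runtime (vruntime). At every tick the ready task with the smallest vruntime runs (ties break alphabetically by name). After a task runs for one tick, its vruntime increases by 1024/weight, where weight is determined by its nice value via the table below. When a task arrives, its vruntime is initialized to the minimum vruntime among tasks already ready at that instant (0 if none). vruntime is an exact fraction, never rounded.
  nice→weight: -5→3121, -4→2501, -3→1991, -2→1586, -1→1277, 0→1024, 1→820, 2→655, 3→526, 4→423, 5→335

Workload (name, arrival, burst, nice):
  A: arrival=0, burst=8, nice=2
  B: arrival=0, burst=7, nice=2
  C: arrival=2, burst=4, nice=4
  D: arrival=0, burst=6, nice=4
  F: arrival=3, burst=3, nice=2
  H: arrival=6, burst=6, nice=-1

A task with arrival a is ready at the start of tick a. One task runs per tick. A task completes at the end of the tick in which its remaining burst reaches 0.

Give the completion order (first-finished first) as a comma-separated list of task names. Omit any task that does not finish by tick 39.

t=0: vr[A=0 B=0 D=0] → run A
t=1: vr[A=1024/655 B=0 D=0] → run B
t=2: vr[A=1024/655 B=1024/655 C=0 D=0] → run C
t=3: vr[A=1024/655 B=1024/655 C=1024/423 D=0 F=0] → run D
t=4: vr[A=1024/655 B=1024/655 C=1024/423 D=1024/423 F=0] → run F
t=5: vr[A=1024/655 B=1024/655 C=1024/423 D=1024/423 F=1024/655] → run A
t=6: vr[A=2048/655 B=1024/655 C=1024/423 D=1024/423 F=1024/655 H=1024/655] → run B
t=7: vr[A=2048/655 B=2048/655 C=1024/423 D=1024/423 F=1024/655 H=1024/655] → run F
t=8: vr[A=2048/655 B=2048/655 C=1024/423 D=1024/423 F=2048/655 H=1024/655] → run H
t=9: vr[A=2048/655 B=2048/655 C=1024/423 D=1024/423 F=2048/655 H=1978368/836435] → run H
t=10: vr[A=2048/655 B=2048/655 C=1024/423 D=1024/423 F=2048/655 H=2649088/836435] → run C
t=11: vr[A=2048/655 B=2048/655 C=2048/423 D=1024/423 F=2048/655 H=2649088/836435] → run D
t=12: vr[A=2048/655 B=2048/655 C=2048/423 D=2048/423 F=2048/655 H=2649088/836435] → run A
t=13: vr[A=3072/655 B=2048/655 C=2048/423 D=2048/423 F=2048/655 H=2649088/836435] → run B
t=14: vr[A=3072/655 B=3072/655 C=2048/423 D=2048/423 F=2048/655 H=2649088/836435] → run F
t=15: vr[A=3072/655 B=3072/655 C=2048/423 D=2048/423 H=2649088/836435] → run H
t=16: vr[A=3072/655 B=3072/655 C=2048/423 D=2048/423 H=3319808/836435] → run H
t=17: vr[A=3072/655 B=3072/655 C=2048/423 D=2048/423 H=3990528/836435] → run A
t=18: vr[A=4096/655 B=3072/655 C=2048/423 D=2048/423 H=3990528/836435] → run B
t=19: vr[A=4096/655 B=4096/655 C=2048/423 D=2048/423 H=3990528/836435] → run H
t=20: vr[A=4096/655 B=4096/655 C=2048/423 D=2048/423 H=4661248/836435] → run C
t=21: vr[A=4096/655 B=4096/655 C=1024/141 D=2048/423 H=4661248/836435] → run D
t=22: vr[A=4096/655 B=4096/655 C=1024/141 D=1024/141 H=4661248/836435] → run H
t=23: vr[A=4096/655 B=4096/655 C=1024/141 D=1024/141] → run A
t=24: vr[A=1024/131 B=4096/655 C=1024/141 D=1024/141] → run B
t=25: vr[A=1024/131 B=1024/131 C=1024/141 D=1024/141] → run C
t=26: vr[A=1024/131 B=1024/131 D=1024/141] → run D
t=27: vr[A=1024/131 B=1024/131 D=4096/423] → run A
t=28: vr[A=6144/655 B=1024/131 D=4096/423] → run B
t=29: vr[A=6144/655 B=6144/655 D=4096/423] → run A
t=30: vr[A=7168/655 B=6144/655 D=4096/423] → run B
t=31: vr[A=7168/655 D=4096/423] → run D
t=32: vr[A=7168/655 D=5120/423] → run A
t=33: vr[D=5120/423] → run D
t=34: (idle)
t=35: (idle)
t=36: (idle)
t=37: (idle)
t=38: (idle)
t=39: (idle)

completion order = F, H, C, B, A, D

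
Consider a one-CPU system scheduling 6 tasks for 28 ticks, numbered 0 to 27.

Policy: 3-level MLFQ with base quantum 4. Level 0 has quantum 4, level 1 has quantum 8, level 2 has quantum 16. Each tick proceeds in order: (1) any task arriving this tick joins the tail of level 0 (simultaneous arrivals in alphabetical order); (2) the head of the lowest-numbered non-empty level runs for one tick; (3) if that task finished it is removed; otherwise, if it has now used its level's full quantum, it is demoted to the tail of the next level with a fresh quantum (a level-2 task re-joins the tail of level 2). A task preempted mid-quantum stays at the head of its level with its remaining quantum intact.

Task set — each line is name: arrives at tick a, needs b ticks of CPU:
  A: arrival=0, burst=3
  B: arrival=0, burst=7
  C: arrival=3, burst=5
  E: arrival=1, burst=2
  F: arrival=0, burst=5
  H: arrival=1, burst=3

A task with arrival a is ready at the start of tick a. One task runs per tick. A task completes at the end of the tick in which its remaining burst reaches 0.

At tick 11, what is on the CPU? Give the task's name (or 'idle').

t=0: L0/L1/L2 = ABF/-/- → run A
t=1: L0/L1/L2 = ABFEH/-/- → run A
t=2: L0/L1/L2 = ABFEH/-/- → run A
t=3: L0/L1/L2 = BFEHC/-/- → run B
t=4: L0/L1/L2 = BFEHC/-/- → run B
t=5: L0/L1/L2 = BFEHC/-/- → run B
t=6: L0/L1/L2 = BFEHC/-/- → run B
t=7: L0/L1/L2 = FEHC/B/- → run F
t=8: L0/L1/L2 = FEHC/B/- → run F
t=9: L0/L1/L2 = FEHC/B/- → run F
t=10: L0/L1/L2 = FEHC/B/- → run F
t=11: L0/L1/L2 = EHC/BF/- → run E
t=12: L0/L1/L2 = EHC/BF/- → run E
t=13: L0/L1/L2 = HC/BF/- → run H
t=14: L0/L1/L2 = HC/BF/- → run H
t=15: L0/L1/L2 = HC/BF/- → run H
t=16: L0/L1/L2 = C/BF/- → run C
t=17: L0/L1/L2 = C/BF/- → run C
t=18: L0/L1/L2 = C/BF/- → run C
t=19: L0/L1/L2 = C/BF/- → run C
t=20: L0/L1/L2 = -/BFC/- → run B
t=21: L0/L1/L2 = -/BFC/- → run B
t=22: L0/L1/L2 = -/BFC/- → run B
t=23: L0/L1/L2 = -/FC/- → run F
t=24: L0/L1/L2 = -/C/- → run C
t=25: (idle)
t=26: (idle)
t=27: (idle)

running at tick 11 = E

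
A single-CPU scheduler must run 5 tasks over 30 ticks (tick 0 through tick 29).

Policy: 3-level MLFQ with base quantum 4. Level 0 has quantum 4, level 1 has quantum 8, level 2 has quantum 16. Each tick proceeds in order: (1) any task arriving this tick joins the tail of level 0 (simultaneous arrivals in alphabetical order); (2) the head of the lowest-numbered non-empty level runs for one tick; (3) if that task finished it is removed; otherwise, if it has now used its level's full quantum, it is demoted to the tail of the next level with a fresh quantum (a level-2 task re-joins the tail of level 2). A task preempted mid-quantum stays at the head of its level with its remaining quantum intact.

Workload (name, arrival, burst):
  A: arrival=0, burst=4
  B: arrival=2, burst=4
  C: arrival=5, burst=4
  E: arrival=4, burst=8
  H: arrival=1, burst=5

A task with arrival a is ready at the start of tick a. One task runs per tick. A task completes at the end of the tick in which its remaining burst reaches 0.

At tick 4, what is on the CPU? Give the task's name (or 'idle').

t=0: L0/L1/L2 = A/-/- → run A
t=1: L0/L1/L2 = AH/-/- → run A
t=2: L0/L1/L2 = AHB/-/- → run A
t=3: L0/L1/L2 = AHB/-/- → run A
t=4: L0/L1/L2 = HBE/-/- → run H
t=5: L0/L1/L2 = HBEC/-/- → run H
t=6: L0/L1/L2 = HBEC/-/- → run H
t=7: L0/L1/L2 = HBEC/-/- → run H
t=8: L0/L1/L2 = BEC/H/- → run B
t=9: L0/L1/L2 = BEC/H/- → run B
t=10: L0/L1/L2 = BEC/H/- → run B
t=11: L0/L1/L2 = BEC/H/- → run B
t=12: L0/L1/L2 = EC/H/- → run E
t=13: L0/L1/L2 = EC/H/- → run E
t=14: L0/L1/L2 = EC/H/- → run E
t=15: L0/L1/L2 = EC/H/- → run E
t=16: L0/L1/L2 = C/HE/- → run C
t=17: L0/L1/L2 = C/HE/- → run C
t=18: L0/L1/L2 = C/HE/- → run C
t=19: L0/L1/L2 = C/HE/- → run C
t=20: L0/L1/L2 = -/HE/- → run H
t=21: L0/L1/L2 = -/E/- → run E
t=22: L0/L1/L2 = -/E/- → run E
t=23: L0/L1/L2 = -/E/- → run E
t=24: L0/L1/L2 = -/E/- → run E
t=25: (idle)
t=26: (idle)
t=27: (idle)
t=28: (idle)
t=29: (idle)

running at tick 4 = H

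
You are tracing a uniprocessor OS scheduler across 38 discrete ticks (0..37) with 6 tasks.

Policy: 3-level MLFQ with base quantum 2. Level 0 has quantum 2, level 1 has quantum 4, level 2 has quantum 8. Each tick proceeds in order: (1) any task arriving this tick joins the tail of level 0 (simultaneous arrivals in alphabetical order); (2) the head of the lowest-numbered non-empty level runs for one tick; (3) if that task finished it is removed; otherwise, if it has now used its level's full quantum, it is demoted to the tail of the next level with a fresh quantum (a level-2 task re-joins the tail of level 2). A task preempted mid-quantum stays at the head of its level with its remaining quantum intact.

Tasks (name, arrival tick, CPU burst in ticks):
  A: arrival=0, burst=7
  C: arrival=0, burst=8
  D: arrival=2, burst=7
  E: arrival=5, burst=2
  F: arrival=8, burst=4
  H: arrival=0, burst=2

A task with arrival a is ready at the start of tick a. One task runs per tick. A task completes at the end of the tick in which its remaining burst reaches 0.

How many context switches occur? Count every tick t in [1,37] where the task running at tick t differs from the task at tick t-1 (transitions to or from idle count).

context switches = 13

t=0: L0/L1/L2 = ACH/-/- → run A
t=1: L0/L1/L2 = ACH/-/- → run A
t=2: L0/L1/L2 = CHD/A/- → run C
t=3: L0/L1/L2 = CHD/A/- → run C
t=4: L0/L1/L2 = HD/AC/- → run H
t=5: L0/L1/L2 = HDE/AC/- → run H
t=6: L0/L1/L2 = DE/AC/- → run D
t=7: L0/L1/L2 = DE/AC/- → run D
t=8: L0/L1/L2 = EF/ACD/- → run E
t=9: L0/L1/L2 = EF/ACD/- → run E
t=10: L0/L1/L2 = F/ACD/- → run F
t=11: L0/L1/L2 = F/ACD/- → run F
t=12: L0/L1/L2 = -/ACDF/- → run A
t=13: L0/L1/L2 = -/ACDF/- → run A
t=14: L0/L1/L2 = -/ACDF/- → run A
t=15: L0/L1/L2 = -/ACDF/- → run A
t=16: L0/L1/L2 = -/CDF/A → run C
t=17: L0/L1/L2 = -/CDF/A → run C
t=18: L0/L1/L2 = -/CDF/A → run C
t=19: L0/L1/L2 = -/CDF/A → run C
t=20: L0/L1/L2 = -/DF/AC → run D
t=21: L0/L1/L2 = -/DF/AC → run D
t=22: L0/L1/L2 = -/DF/AC → run D
t=23: L0/L1/L2 = -/DF/AC → run D
t=24: L0/L1/L2 = -/F/ACD → run F
t=25: L0/L1/L2 = -/F/ACD → run F
t=26: L0/L1/L2 = -/-/ACD → run A
t=27: L0/L1/L2 = -/-/CD → run C
t=28: L0/L1/L2 = -/-/CD → run C
t=29: L0/L1/L2 = -/-/D → run D
t=30: (idle)
t=31: (idle)
t=32: (idle)
t=33: (idle)
t=34: (idle)
t=35: (idle)
t=36: (idle)
t=37: (idle)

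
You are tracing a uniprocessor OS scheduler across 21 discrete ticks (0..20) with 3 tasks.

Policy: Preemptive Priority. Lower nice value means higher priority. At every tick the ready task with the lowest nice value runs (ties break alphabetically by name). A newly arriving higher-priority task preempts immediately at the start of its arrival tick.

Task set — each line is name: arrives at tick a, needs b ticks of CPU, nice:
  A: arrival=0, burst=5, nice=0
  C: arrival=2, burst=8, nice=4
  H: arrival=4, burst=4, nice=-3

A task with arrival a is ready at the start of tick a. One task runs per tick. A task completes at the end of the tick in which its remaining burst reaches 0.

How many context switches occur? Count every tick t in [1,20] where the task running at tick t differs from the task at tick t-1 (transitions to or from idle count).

context switches = 4

t=0: ready={A} → run A
t=1: ready={A} → run A
t=2: ready={A,C} → run A
t=3: ready={A,C} → run A
t=4: ready={A,C,H} → run H
t=5: ready={A,C,H} → run H
t=6: ready={A,C,H} → run H
t=7: ready={A,C,H} → run H
t=8: ready={A,C} → run A
t=9: ready={C} → run C
t=10: ready={C} → run C
t=11: ready={C} → run C
t=12: ready={C} → run C
t=13: ready={C} → run C
t=14: ready={C} → run C
t=15: ready={C} → run C
t=16: ready={C} → run C
t=17: (idle)
t=18: (idle)
t=19: (idle)
t=20: (idle)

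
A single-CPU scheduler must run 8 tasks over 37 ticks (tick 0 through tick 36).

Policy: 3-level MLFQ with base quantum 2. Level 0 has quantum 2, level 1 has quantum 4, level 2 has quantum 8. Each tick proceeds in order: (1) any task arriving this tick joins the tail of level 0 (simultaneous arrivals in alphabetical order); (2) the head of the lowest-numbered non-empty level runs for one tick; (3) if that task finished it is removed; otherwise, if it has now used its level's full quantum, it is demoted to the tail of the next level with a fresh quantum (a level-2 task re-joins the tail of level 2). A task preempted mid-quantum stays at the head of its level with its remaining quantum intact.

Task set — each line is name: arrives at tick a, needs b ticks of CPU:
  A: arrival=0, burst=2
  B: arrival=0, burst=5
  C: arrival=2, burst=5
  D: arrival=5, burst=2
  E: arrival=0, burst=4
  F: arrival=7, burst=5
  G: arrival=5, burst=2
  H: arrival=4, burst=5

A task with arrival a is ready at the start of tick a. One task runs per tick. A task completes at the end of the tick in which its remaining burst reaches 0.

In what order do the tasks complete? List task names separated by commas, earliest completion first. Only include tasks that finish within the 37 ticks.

t=0: L0/L1/L2 = ABE/-/- → run A
t=1: L0/L1/L2 = ABE/-/- → run A
t=2: L0/L1/L2 = BEC/-/- → run B
t=3: L0/L1/L2 = BEC/-/- → run B
t=4: L0/L1/L2 = ECH/B/- → run E
t=5: L0/L1/L2 = ECHDG/B/- → run E
t=6: L0/L1/L2 = CHDG/BE/- → run C
t=7: L0/L1/L2 = CHDGF/BE/- → run C
t=8: L0/L1/L2 = HDGF/BEC/- → run H
t=9: L0/L1/L2 = HDGF/BEC/- → run H
t=10: L0/L1/L2 = DGF/BECH/- → run D
t=11: L0/L1/L2 = DGF/BECH/- → run D
t=12: L0/L1/L2 = GF/BECH/- → run G
t=13: L0/L1/L2 = GF/BECH/- → run G
t=14: L0/L1/L2 = F/BECH/- → run F
t=15: L0/L1/L2 = F/BECH/- → run F
t=16: L0/L1/L2 = -/BECHF/- → run B
t=17: L0/L1/L2 = -/BECHF/- → run B
t=18: L0/L1/L2 = -/BECHF/- → run B
t=19: L0/L1/L2 = -/ECHF/- → run E
t=20: L0/L1/L2 = -/ECHF/- → run E
t=21: L0/L1/L2 = -/CHF/- → run C
t=22: L0/L1/L2 = -/CHF/- → run C
t=23: L0/L1/L2 = -/CHF/- → run C
t=24: L0/L1/L2 = -/HF/- → run H
t=25: L0/L1/L2 = -/HF/- → run H
t=26: L0/L1/L2 = -/HF/- → run H
t=27: L0/L1/L2 = -/F/- → run F
t=28: L0/L1/L2 = -/F/- → run F
t=29: L0/L1/L2 = -/F/- → run F
t=30: (idle)
t=31: (idle)
t=32: (idle)
t=33: (idle)
t=34: (idle)
t=35: (idle)
t=36: (idle)

completion order = A, D, G, B, E, C, H, F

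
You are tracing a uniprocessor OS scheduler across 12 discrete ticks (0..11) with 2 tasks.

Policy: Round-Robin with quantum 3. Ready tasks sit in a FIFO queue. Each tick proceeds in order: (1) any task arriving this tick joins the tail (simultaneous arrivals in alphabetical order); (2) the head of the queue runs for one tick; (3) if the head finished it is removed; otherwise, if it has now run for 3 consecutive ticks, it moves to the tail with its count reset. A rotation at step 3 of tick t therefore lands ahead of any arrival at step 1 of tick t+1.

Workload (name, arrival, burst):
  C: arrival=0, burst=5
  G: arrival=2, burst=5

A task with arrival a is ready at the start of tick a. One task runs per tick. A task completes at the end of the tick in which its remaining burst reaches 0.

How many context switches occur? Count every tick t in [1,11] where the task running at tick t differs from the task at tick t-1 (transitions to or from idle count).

t=0: queue=[C] q_used=0 → run C
t=1: queue=[C] q_used=1 → run C
t=2: queue=[C,G] q_used=2 → run C
t=3: queue=[G,C] q_used=0 → run G
t=4: queue=[G,C] q_used=1 → run G
t=5: queue=[G,C] q_used=2 → run G
t=6: queue=[C,G] q_used=0 → run C
t=7: queue=[C,G] q_used=1 → run C
t=8: queue=[G] q_used=0 → run G
t=9: queue=[G] q_used=1 → run G
t=10: (idle)
t=11: (idle)

context switches = 4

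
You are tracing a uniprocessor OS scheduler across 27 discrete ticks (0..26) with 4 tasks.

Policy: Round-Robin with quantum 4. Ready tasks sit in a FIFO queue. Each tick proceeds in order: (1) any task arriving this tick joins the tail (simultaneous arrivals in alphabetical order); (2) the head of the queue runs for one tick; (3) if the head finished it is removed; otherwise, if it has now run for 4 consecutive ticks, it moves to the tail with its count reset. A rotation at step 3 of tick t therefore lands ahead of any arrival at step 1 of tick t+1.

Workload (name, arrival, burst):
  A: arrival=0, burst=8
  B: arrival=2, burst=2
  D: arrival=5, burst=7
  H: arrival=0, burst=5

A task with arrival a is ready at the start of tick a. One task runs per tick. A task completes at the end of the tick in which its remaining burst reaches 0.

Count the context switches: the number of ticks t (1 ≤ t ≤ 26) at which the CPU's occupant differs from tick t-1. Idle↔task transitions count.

t=0: queue=[A,H] q_used=0 → run A
t=1: queue=[A,H] q_used=1 → run A
t=2: queue=[A,H,B] q_used=2 → run A
t=3: queue=[A,H,B] q_used=3 → run A
t=4: queue=[H,B,A] q_used=0 → run H
t=5: queue=[H,B,A,D] q_used=1 → run H
t=6: queue=[H,B,A,D] q_used=2 → run H
t=7: queue=[H,B,A,D] q_used=3 → run H
t=8: queue=[B,A,D,H] q_used=0 → run B
t=9: queue=[B,A,D,H] q_used=1 → run B
t=10: queue=[A,D,H] q_used=0 → run A
t=11: queue=[A,D,H] q_used=1 → run A
t=12: queue=[A,D,H] q_used=2 → run A
t=13: queue=[A,D,H] q_used=3 → run A
t=14: queue=[D,H] q_used=0 → run D
t=15: queue=[D,H] q_used=1 → run D
t=16: queue=[D,H] q_used=2 → run D
t=17: queue=[D,H] q_used=3 → run D
t=18: queue=[H,D] q_used=0 → run H
t=19: queue=[D] q_used=0 → run D
t=20: queue=[D] q_used=1 → run D
t=21: queue=[D] q_used=2 → run D
t=22: (idle)
t=23: (idle)
t=24: (idle)
t=25: (idle)
t=26: (idle)

context switches = 7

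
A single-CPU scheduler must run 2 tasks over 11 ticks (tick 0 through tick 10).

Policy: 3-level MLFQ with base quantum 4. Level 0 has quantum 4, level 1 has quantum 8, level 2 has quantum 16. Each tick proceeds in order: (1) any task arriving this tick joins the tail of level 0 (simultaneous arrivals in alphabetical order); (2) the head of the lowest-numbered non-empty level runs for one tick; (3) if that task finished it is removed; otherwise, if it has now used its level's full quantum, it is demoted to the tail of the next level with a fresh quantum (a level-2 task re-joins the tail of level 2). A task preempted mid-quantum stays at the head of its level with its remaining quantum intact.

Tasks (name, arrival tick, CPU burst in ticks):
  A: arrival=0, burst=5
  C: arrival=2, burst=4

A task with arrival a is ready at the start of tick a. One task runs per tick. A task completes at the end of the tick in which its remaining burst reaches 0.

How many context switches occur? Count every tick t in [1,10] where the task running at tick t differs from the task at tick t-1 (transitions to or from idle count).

t=0: L0/L1/L2 = A/-/- → run A
t=1: L0/L1/L2 = A/-/- → run A
t=2: L0/L1/L2 = AC/-/- → run A
t=3: L0/L1/L2 = AC/-/- → run A
t=4: L0/L1/L2 = C/A/- → run C
t=5: L0/L1/L2 = C/A/- → run C
t=6: L0/L1/L2 = C/A/- → run C
t=7: L0/L1/L2 = C/A/- → run C
t=8: L0/L1/L2 = -/A/- → run A
t=9: (idle)
t=10: (idle)

context switches = 3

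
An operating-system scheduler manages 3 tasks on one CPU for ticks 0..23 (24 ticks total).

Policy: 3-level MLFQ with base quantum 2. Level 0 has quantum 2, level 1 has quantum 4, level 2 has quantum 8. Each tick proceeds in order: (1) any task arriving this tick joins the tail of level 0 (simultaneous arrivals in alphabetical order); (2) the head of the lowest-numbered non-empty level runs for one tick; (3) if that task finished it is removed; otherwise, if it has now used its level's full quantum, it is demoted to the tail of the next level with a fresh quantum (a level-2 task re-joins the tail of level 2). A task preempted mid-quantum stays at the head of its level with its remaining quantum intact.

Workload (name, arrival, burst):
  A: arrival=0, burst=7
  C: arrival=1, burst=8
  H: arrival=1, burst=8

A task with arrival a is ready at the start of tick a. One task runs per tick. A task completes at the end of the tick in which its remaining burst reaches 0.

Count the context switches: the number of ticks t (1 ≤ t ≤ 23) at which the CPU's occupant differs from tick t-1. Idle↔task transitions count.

t=0: L0/L1/L2 = A/-/- → run A
t=1: L0/L1/L2 = ACH/-/- → run A
t=2: L0/L1/L2 = CH/A/- → run C
t=3: L0/L1/L2 = CH/A/- → run C
t=4: L0/L1/L2 = H/AC/- → run H
t=5: L0/L1/L2 = H/AC/- → run H
t=6: L0/L1/L2 = -/ACH/- → run A
t=7: L0/L1/L2 = -/ACH/- → run A
t=8: L0/L1/L2 = -/ACH/- → run A
t=9: L0/L1/L2 = -/ACH/- → run A
t=10: L0/L1/L2 = -/CH/A → run C
t=11: L0/L1/L2 = -/CH/A → run C
t=12: L0/L1/L2 = -/CH/A → run C
t=13: L0/L1/L2 = -/CH/A → run C
t=14: L0/L1/L2 = -/H/AC → run H
t=15: L0/L1/L2 = -/H/AC → run H
t=16: L0/L1/L2 = -/H/AC → run H
t=17: L0/L1/L2 = -/H/AC → run H
t=18: L0/L1/L2 = -/-/ACH → run A
t=19: L0/L1/L2 = -/-/CH → run C
t=20: L0/L1/L2 = -/-/CH → run C
t=21: L0/L1/L2 = -/-/H → run H
t=22: L0/L1/L2 = -/-/H → run H
t=23: (idle)

context switches = 9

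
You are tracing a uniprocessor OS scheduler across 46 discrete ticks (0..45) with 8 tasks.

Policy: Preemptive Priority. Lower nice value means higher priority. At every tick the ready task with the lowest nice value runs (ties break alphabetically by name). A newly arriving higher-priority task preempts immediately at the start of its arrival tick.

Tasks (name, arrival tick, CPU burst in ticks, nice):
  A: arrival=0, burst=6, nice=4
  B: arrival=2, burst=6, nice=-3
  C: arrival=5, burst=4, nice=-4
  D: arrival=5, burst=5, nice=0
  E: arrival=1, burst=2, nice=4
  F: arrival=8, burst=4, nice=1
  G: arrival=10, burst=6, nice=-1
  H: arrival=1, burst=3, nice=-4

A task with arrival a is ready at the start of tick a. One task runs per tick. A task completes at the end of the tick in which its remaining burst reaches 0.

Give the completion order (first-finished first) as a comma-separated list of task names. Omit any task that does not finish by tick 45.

t=0: ready={A} → run A
t=1: ready={A,E,H} → run H
t=2: ready={A,B,E,H} → run H
t=3: ready={A,B,E,H} → run H
t=4: ready={A,B,E} → run B
t=5: ready={A,B,C,D,E} → run C
t=6: ready={A,B,C,D,E} → run C
t=7: ready={A,B,C,D,E} → run C
t=8: ready={A,B,C,D,E,F} → run C
t=9: ready={A,B,D,E,F} → run B
t=10: ready={A,B,D,E,F,G} → run B
t=11: ready={A,B,D,E,F,G} → run B
t=12: ready={A,B,D,E,F,G} → run B
t=13: ready={A,B,D,E,F,G} → run B
t=14: ready={A,D,E,F,G} → run G
t=15: ready={A,D,E,F,G} → run G
t=16: ready={A,D,E,F,G} → run G
t=17: ready={A,D,E,F,G} → run G
t=18: ready={A,D,E,F,G} → run G
t=19: ready={A,D,E,F,G} → run G
t=20: ready={A,D,E,F} → run D
t=21: ready={A,D,E,F} → run D
t=22: ready={A,D,E,F} → run D
t=23: ready={A,D,E,F} → run D
t=24: ready={A,D,E,F} → run D
t=25: ready={A,E,F} → run F
t=26: ready={A,E,F} → run F
t=27: ready={A,E,F} → run F
t=28: ready={A,E,F} → run F
t=29: ready={A,E} → run A
t=30: ready={A,E} → run A
t=31: ready={A,E} → run A
t=32: ready={A,E} → run A
t=33: ready={A,E} → run A
t=34: ready={E} → run E
t=35: ready={E} → run E
t=36: (idle)
t=37: (idle)
t=38: (idle)
t=39: (idle)
t=40: (idle)
t=41: (idle)
t=42: (idle)
t=43: (idle)
t=44: (idle)
t=45: (idle)

completion order = H, C, B, G, D, F, A, E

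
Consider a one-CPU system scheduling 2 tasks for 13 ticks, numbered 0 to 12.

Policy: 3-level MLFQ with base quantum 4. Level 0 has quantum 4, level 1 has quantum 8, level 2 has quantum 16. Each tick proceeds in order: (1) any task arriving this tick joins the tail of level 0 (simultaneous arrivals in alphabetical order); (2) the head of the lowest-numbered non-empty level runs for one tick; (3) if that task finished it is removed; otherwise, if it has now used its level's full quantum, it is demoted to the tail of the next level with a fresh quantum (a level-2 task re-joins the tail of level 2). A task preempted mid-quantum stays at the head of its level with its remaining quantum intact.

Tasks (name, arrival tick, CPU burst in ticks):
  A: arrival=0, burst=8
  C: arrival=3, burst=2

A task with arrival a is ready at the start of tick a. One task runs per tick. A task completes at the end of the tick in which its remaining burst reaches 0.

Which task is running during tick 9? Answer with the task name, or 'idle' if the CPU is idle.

running at tick 9 = A

t=0: L0/L1/L2 = A/-/- → run A
t=1: L0/L1/L2 = A/-/- → run A
t=2: L0/L1/L2 = A/-/- → run A
t=3: L0/L1/L2 = AC/-/- → run A
t=4: L0/L1/L2 = C/A/- → run C
t=5: L0/L1/L2 = C/A/- → run C
t=6: L0/L1/L2 = -/A/- → run A
t=7: L0/L1/L2 = -/A/- → run A
t=8: L0/L1/L2 = -/A/- → run A
t=9: L0/L1/L2 = -/A/- → run A
t=10: (idle)
t=11: (idle)
t=12: (idle)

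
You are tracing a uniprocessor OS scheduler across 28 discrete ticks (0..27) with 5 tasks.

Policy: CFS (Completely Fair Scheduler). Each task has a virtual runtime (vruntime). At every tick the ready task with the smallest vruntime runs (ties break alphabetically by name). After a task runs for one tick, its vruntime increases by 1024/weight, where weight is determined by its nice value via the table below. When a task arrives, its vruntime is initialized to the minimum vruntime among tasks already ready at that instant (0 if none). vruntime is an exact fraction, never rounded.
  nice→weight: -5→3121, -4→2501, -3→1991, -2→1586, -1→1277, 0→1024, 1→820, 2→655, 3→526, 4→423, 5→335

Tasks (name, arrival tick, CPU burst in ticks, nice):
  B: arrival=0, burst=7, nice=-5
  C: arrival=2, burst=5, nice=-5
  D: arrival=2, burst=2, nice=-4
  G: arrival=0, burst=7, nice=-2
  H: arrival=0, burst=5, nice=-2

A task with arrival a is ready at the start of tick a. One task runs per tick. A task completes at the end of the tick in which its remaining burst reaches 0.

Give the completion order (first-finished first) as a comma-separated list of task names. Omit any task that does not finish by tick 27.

completion order = D, C, B, H, G

t=0: vr[B=0 G=0 H=0] → run B
t=1: vr[B=1024/3121 G=0 H=0] → run G
t=2: vr[B=1024/3121 C=0 D=0 G=512/793 H=0] → run C
t=3: vr[B=1024/3121 C=1024/3121 D=0 G=512/793 H=0] → run D
t=4: vr[B=1024/3121 C=1024/3121 D=1024/2501 G=512/793 H=0] → run H
t=5: vr[B=1024/3121 C=1024/3121 D=1024/2501 G=512/793 H=512/793] → run B
t=6: vr[B=2048/3121 C=1024/3121 D=1024/2501 G=512/793 H=512/793] → run C
t=7: vr[B=2048/3121 C=2048/3121 D=1024/2501 G=512/793 H=512/793] → run D
t=8: vr[B=2048/3121 C=2048/3121 G=512/793 H=512/793] → run G
t=9: vr[B=2048/3121 C=2048/3121 G=1024/793 H=512/793] → run H
t=10: vr[B=2048/3121 C=2048/3121 G=1024/793 H=1024/793] → run B
t=11: vr[B=3072/3121 C=2048/3121 G=1024/793 H=1024/793] → run C
t=12: vr[B=3072/3121 C=3072/3121 G=1024/793 H=1024/793] → run B
t=13: vr[B=4096/3121 C=3072/3121 G=1024/793 H=1024/793] → run C
t=14: vr[B=4096/3121 C=4096/3121 G=1024/793 H=1024/793] → run G
t=15: vr[B=4096/3121 C=4096/3121 G=1536/793 H=1024/793] → run H
t=16: vr[B=4096/3121 C=4096/3121 G=1536/793 H=1536/793] → run B
t=17: vr[B=5120/3121 C=4096/3121 G=1536/793 H=1536/793] → run C
t=18: vr[B=5120/3121 G=1536/793 H=1536/793] → run B
t=19: vr[B=6144/3121 G=1536/793 H=1536/793] → run G
t=20: vr[B=6144/3121 G=2048/793 H=1536/793] → run H
t=21: vr[B=6144/3121 G=2048/793 H=2048/793] → run B
t=22: vr[G=2048/793 H=2048/793] → run G
t=23: vr[G=2560/793 H=2048/793] → run H
t=24: vr[G=2560/793] → run G
t=25: vr[G=3072/793] → run G
t=26: (idle)
t=27: (idle)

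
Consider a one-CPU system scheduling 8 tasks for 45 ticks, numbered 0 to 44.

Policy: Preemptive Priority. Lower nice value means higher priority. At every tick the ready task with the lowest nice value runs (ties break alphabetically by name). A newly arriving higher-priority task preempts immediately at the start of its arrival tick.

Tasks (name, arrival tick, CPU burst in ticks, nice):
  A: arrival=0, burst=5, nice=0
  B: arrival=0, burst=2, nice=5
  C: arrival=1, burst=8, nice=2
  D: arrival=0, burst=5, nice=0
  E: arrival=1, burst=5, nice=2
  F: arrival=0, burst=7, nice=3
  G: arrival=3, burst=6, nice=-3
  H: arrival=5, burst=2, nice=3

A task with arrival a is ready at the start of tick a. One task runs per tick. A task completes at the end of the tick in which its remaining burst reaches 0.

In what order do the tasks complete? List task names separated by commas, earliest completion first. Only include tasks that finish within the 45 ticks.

completion order = G, A, D, C, E, F, H, B

t=0: ready={A,B,D,F} → run A
t=1: ready={A,B,C,D,E,F} → run A
t=2: ready={A,B,C,D,E,F} → run A
t=3: ready={A,B,C,D,E,F,G} → run G
t=4: ready={A,B,C,D,E,F,G} → run G
t=5: ready={A,B,C,D,E,F,G,H} → run G
t=6: ready={A,B,C,D,E,F,G,H} → run G
t=7: ready={A,B,C,D,E,F,G,H} → run G
t=8: ready={A,B,C,D,E,F,G,H} → run G
t=9: ready={A,B,C,D,E,F,H} → run A
t=10: ready={A,B,C,D,E,F,H} → run A
t=11: ready={B,C,D,E,F,H} → run D
t=12: ready={B,C,D,E,F,H} → run D
t=13: ready={B,C,D,E,F,H} → run D
t=14: ready={B,C,D,E,F,H} → run D
t=15: ready={B,C,D,E,F,H} → run D
t=16: ready={B,C,E,F,H} → run C
t=17: ready={B,C,E,F,H} → run C
t=18: ready={B,C,E,F,H} → run C
t=19: ready={B,C,E,F,H} → run C
t=20: ready={B,C,E,F,H} → run C
t=21: ready={B,C,E,F,H} → run C
t=22: ready={B,C,E,F,H} → run C
t=23: ready={B,C,E,F,H} → run C
t=24: ready={B,E,F,H} → run E
t=25: ready={B,E,F,H} → run E
t=26: ready={B,E,F,H} → run E
t=27: ready={B,E,F,H} → run E
t=28: ready={B,E,F,H} → run E
t=29: ready={B,F,H} → run F
t=30: ready={B,F,H} → run F
t=31: ready={B,F,H} → run F
t=32: ready={B,F,H} → run F
t=33: ready={B,F,H} → run F
t=34: ready={B,F,H} → run F
t=35: ready={B,F,H} → run F
t=36: ready={B,H} → run H
t=37: ready={B,H} → run H
t=38: ready={B} → run B
t=39: ready={B} → run B
t=40: (idle)
t=41: (idle)
t=42: (idle)
t=43: (idle)
t=44: (idle)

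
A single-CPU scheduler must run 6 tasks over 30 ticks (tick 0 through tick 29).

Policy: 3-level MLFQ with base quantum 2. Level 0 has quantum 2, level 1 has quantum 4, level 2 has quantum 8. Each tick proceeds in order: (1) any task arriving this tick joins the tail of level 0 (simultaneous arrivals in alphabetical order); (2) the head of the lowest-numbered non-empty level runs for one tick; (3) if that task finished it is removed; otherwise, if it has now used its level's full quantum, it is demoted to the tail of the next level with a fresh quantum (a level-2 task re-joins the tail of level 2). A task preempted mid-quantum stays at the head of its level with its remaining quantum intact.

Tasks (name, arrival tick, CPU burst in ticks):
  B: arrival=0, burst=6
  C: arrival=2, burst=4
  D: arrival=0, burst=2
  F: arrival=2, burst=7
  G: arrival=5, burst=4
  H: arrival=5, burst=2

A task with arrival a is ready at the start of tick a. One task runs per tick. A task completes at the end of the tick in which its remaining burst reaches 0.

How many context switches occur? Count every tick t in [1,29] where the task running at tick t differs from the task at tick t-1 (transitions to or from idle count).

context switches = 11

t=0: L0/L1/L2 = BD/-/- → run B
t=1: L0/L1/L2 = BD/-/- → run B
t=2: L0/L1/L2 = DCF/B/- → run D
t=3: L0/L1/L2 = DCF/B/- → run D
t=4: L0/L1/L2 = CF/B/- → run C
t=5: L0/L1/L2 = CFGH/B/- → run C
t=6: L0/L1/L2 = FGH/BC/- → run F
t=7: L0/L1/L2 = FGH/BC/- → run F
t=8: L0/L1/L2 = GH/BCF/- → run G
t=9: L0/L1/L2 = GH/BCF/- → run G
t=10: L0/L1/L2 = H/BCFG/- → run H
t=11: L0/L1/L2 = H/BCFG/- → run H
t=12: L0/L1/L2 = -/BCFG/- → run B
t=13: L0/L1/L2 = -/BCFG/- → run B
t=14: L0/L1/L2 = -/BCFG/- → run B
t=15: L0/L1/L2 = -/BCFG/- → run B
t=16: L0/L1/L2 = -/CFG/- → run C
t=17: L0/L1/L2 = -/CFG/- → run C
t=18: L0/L1/L2 = -/FG/- → run F
t=19: L0/L1/L2 = -/FG/- → run F
t=20: L0/L1/L2 = -/FG/- → run F
t=21: L0/L1/L2 = -/FG/- → run F
t=22: L0/L1/L2 = -/G/F → run G
t=23: L0/L1/L2 = -/G/F → run G
t=24: L0/L1/L2 = -/-/F → run F
t=25: (idle)
t=26: (idle)
t=27: (idle)
t=28: (idle)
t=29: (idle)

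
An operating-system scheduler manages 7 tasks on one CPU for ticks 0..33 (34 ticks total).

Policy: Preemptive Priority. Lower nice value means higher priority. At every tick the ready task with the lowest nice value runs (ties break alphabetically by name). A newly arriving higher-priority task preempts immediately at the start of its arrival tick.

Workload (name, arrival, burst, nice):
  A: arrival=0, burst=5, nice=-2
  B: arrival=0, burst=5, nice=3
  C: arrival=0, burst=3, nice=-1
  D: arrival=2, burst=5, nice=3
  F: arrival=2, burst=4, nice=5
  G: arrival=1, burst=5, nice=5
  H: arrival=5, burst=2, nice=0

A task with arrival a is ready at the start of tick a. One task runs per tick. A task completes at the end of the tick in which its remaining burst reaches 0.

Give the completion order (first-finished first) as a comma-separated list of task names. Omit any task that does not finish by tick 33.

completion order = A, C, H, B, D, F, G

t=0: ready={A,B,C} → run A
t=1: ready={A,B,C,G} → run A
t=2: ready={A,B,C,D,F,G} → run A
t=3: ready={A,B,C,D,F,G} → run A
t=4: ready={A,B,C,D,F,G} → run A
t=5: ready={B,C,D,F,G,H} → run C
t=6: ready={B,C,D,F,G,H} → run C
t=7: ready={B,C,D,F,G,H} → run C
t=8: ready={B,D,F,G,H} → run H
t=9: ready={B,D,F,G,H} → run H
t=10: ready={B,D,F,G} → run B
t=11: ready={B,D,F,G} → run B
t=12: ready={B,D,F,G} → run B
t=13: ready={B,D,F,G} → run B
t=14: ready={B,D,F,G} → run B
t=15: ready={D,F,G} → run D
t=16: ready={D,F,G} → run D
t=17: ready={D,F,G} → run D
t=18: ready={D,F,G} → run D
t=19: ready={D,F,G} → run D
t=20: ready={F,G} → run F
t=21: ready={F,G} → run F
t=22: ready={F,G} → run F
t=23: ready={F,G} → run F
t=24: ready={G} → run G
t=25: ready={G} → run G
t=26: ready={G} → run G
t=27: ready={G} → run G
t=28: ready={G} → run G
t=29: (idle)
t=30: (idle)
t=31: (idle)
t=32: (idle)
t=33: (idle)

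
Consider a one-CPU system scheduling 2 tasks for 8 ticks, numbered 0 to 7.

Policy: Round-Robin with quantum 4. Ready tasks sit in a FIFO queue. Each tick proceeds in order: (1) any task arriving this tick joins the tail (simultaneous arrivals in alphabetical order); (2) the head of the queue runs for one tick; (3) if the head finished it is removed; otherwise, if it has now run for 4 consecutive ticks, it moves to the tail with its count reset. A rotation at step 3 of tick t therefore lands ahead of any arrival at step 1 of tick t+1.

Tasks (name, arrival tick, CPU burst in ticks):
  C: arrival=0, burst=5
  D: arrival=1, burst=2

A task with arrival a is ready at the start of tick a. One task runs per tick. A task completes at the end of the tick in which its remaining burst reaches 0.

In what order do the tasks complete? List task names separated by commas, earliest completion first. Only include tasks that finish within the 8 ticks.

t=0: queue=[C] q_used=0 → run C
t=1: queue=[C,D] q_used=1 → run C
t=2: queue=[C,D] q_used=2 → run C
t=3: queue=[C,D] q_used=3 → run C
t=4: queue=[D,C] q_used=0 → run D
t=5: queue=[D,C] q_used=1 → run D
t=6: queue=[C] q_used=0 → run C
t=7: (idle)

completion order = D, C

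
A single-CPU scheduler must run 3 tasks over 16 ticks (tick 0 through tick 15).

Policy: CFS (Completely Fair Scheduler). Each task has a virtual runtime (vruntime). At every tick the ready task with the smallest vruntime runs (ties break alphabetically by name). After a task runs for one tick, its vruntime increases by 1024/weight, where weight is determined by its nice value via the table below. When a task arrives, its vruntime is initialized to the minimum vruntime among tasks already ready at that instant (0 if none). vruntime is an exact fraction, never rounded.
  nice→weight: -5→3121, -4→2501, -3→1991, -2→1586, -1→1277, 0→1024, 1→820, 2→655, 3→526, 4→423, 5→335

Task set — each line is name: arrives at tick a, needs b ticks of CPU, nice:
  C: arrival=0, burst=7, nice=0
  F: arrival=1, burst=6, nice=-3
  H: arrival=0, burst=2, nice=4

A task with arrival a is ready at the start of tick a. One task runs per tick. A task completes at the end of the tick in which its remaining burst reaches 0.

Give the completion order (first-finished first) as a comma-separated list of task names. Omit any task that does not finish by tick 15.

completion order = H, F, C

t=0: vr[C=0 H=0] → run C
t=1: vr[C=1 F=0 H=0] → run F
t=2: vr[C=1 F=1024/1991 H=0] → run H
t=3: vr[C=1 F=1024/1991 H=1024/423] → run F
t=4: vr[C=1 F=2048/1991 H=1024/423] → run C
t=5: vr[C=2 F=2048/1991 H=1024/423] → run F
t=6: vr[C=2 F=3072/1991 H=1024/423] → run F
t=7: vr[C=2 F=4096/1991 H=1024/423] → run C
t=8: vr[C=3 F=4096/1991 H=1024/423] → run F
t=9: vr[C=3 F=5120/1991 H=1024/423] → run H
t=10: vr[C=3 F=5120/1991] → run F
t=11: vr[C=3] → run C
t=12: vr[C=4] → run C
t=13: vr[C=5] → run C
t=14: vr[C=6] → run C
t=15: (idle)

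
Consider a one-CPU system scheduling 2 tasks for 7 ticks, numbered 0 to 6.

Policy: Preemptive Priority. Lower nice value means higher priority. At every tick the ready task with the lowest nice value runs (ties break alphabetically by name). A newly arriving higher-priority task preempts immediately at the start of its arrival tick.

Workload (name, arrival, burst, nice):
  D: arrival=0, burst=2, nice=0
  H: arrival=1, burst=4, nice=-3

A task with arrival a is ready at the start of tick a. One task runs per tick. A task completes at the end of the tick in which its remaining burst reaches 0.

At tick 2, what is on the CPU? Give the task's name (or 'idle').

running at tick 2 = H

t=0: ready={D} → run D
t=1: ready={D,H} → run H
t=2: ready={D,H} → run H
t=3: ready={D,H} → run H
t=4: ready={D,H} → run H
t=5: ready={D} → run D
t=6: (idle)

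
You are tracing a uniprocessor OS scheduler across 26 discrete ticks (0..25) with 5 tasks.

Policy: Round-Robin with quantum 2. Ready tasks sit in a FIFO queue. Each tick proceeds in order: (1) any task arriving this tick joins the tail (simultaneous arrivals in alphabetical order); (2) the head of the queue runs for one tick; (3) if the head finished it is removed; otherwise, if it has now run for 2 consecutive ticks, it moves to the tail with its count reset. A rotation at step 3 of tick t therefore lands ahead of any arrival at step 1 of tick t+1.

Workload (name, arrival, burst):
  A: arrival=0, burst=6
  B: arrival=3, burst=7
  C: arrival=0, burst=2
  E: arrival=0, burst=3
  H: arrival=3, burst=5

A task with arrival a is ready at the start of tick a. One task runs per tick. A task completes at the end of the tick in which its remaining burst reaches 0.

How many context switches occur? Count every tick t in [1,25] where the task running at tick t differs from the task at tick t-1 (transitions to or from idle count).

t=0: queue=[A,C,E] q_used=0 → run A
t=1: queue=[A,C,E] q_used=1 → run A
t=2: queue=[C,E,A] q_used=0 → run C
t=3: queue=[C,E,A,B,H] q_used=1 → run C
t=4: queue=[E,A,B,H] q_used=0 → run E
t=5: queue=[E,A,B,H] q_used=1 → run E
t=6: queue=[A,B,H,E] q_used=0 → run A
t=7: queue=[A,B,H,E] q_used=1 → run A
t=8: queue=[B,H,E,A] q_used=0 → run B
t=9: queue=[B,H,E,A] q_used=1 → run B
t=10: queue=[H,E,A,B] q_used=0 → run H
t=11: queue=[H,E,A,B] q_used=1 → run H
t=12: queue=[E,A,B,H] q_used=0 → run E
t=13: queue=[A,B,H] q_used=0 → run A
t=14: queue=[A,B,H] q_used=1 → run A
t=15: queue=[B,H] q_used=0 → run B
t=16: queue=[B,H] q_used=1 → run B
t=17: queue=[H,B] q_used=0 → run H
t=18: queue=[H,B] q_used=1 → run H
t=19: queue=[B,H] q_used=0 → run B
t=20: queue=[B,H] q_used=1 → run B
t=21: queue=[H,B] q_used=0 → run H
t=22: queue=[B] q_used=0 → run B
t=23: (idle)
t=24: (idle)
t=25: (idle)

context switches = 13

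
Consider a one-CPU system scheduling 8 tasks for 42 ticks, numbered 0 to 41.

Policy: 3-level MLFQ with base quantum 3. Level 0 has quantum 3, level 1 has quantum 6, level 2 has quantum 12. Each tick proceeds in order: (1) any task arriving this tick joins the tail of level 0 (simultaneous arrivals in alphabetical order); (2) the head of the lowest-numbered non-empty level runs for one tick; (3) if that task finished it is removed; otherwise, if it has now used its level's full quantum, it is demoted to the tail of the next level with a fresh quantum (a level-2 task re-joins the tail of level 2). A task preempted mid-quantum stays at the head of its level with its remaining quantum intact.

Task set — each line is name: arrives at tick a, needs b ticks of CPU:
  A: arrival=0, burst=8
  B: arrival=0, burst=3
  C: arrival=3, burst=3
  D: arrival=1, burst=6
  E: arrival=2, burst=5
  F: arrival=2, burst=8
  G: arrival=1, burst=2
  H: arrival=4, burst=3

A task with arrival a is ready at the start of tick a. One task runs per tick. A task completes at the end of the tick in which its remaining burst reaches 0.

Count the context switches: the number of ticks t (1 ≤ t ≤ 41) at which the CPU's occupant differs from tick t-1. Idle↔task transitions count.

context switches = 12

t=0: L0/L1/L2 = AB/-/- → run A
t=1: L0/L1/L2 = ABDG/-/- → run A
t=2: L0/L1/L2 = ABDGEF/-/- → run A
t=3: L0/L1/L2 = BDGEFC/A/- → run B
t=4: L0/L1/L2 = BDGEFCH/A/- → run B
t=5: L0/L1/L2 = BDGEFCH/A/- → run B
t=6: L0/L1/L2 = DGEFCH/A/- → run D
t=7: L0/L1/L2 = DGEFCH/A/- → run D
t=8: L0/L1/L2 = DGEFCH/A/- → run D
t=9: L0/L1/L2 = GEFCH/AD/- → run G
t=10: L0/L1/L2 = GEFCH/AD/- → run G
t=11: L0/L1/L2 = EFCH/AD/- → run E
t=12: L0/L1/L2 = EFCH/AD/- → run E
t=13: L0/L1/L2 = EFCH/AD/- → run E
t=14: L0/L1/L2 = FCH/ADE/- → run F
t=15: L0/L1/L2 = FCH/ADE/- → run F
t=16: L0/L1/L2 = FCH/ADE/- → run F
t=17: L0/L1/L2 = CH/ADEF/- → run C
t=18: L0/L1/L2 = CH/ADEF/- → run C
t=19: L0/L1/L2 = CH/ADEF/- → run C
t=20: L0/L1/L2 = H/ADEF/- → run H
t=21: L0/L1/L2 = H/ADEF/- → run H
t=22: L0/L1/L2 = H/ADEF/- → run H
t=23: L0/L1/L2 = -/ADEF/- → run A
t=24: L0/L1/L2 = -/ADEF/- → run A
t=25: L0/L1/L2 = -/ADEF/- → run A
t=26: L0/L1/L2 = -/ADEF/- → run A
t=27: L0/L1/L2 = -/ADEF/- → run A
t=28: L0/L1/L2 = -/DEF/- → run D
t=29: L0/L1/L2 = -/DEF/- → run D
t=30: L0/L1/L2 = -/DEF/- → run D
t=31: L0/L1/L2 = -/EF/- → run E
t=32: L0/L1/L2 = -/EF/- → run E
t=33: L0/L1/L2 = -/F/- → run F
t=34: L0/L1/L2 = -/F/- → run F
t=35: L0/L1/L2 = -/F/- → run F
t=36: L0/L1/L2 = -/F/- → run F
t=37: L0/L1/L2 = -/F/- → run F
t=38: (idle)
t=39: (idle)
t=40: (idle)
t=41: (idle)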